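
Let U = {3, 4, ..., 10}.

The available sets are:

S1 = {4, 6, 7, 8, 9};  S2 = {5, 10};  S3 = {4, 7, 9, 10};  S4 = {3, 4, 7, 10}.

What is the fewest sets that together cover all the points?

S1, S2, and S4 cover everything between them: the union {3, 4, 5, 6, 7, 8, 9, 10} is all of U.
Only S4 contains 3, so S4 is forced; the remaining 4 points need at least 2 more sets (each remaining set adds at most 3) — so at least 3 sets are needed, and 3 is optimal.

3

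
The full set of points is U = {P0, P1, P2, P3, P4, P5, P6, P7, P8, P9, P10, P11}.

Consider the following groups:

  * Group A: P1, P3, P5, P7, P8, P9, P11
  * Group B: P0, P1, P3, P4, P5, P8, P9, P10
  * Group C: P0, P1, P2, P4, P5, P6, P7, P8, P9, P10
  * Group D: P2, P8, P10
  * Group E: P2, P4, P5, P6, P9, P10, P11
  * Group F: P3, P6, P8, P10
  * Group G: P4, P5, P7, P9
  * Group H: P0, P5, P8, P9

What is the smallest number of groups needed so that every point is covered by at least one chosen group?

2

A and C together: A ∪ C = {P0, P1, P2, P3, P4, P5, P6, P7, P8, P9, P10, P11} — every point is covered.
No single group has all 12 points (the largest, C, has 10), so 2 is optimal.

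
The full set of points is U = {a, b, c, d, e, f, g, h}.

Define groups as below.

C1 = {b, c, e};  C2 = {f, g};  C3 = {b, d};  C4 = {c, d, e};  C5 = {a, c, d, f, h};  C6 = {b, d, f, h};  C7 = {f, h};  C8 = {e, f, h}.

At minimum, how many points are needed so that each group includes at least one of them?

Take T = {b, d, f}. Each listed group contains at least one of these, so T is a hitting set of size 3.
No choice of 2 points meets every group, so 3 is the minimum.

3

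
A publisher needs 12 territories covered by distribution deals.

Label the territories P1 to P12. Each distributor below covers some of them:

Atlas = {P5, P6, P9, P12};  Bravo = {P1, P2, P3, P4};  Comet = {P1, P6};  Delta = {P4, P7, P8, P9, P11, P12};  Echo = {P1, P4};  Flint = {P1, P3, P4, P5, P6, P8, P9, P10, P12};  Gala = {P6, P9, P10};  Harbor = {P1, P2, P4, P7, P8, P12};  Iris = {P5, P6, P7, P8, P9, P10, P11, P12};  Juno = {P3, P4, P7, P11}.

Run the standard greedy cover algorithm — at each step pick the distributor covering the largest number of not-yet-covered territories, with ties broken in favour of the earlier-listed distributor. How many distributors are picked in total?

3

Greedy: pick Flint (covers 9 new) → pick Delta (covers 2 new) → pick Bravo (covers 1 new). Total picks: 3.
(The true minimum cover uses only 2 distributors, so greedy is not optimal here.)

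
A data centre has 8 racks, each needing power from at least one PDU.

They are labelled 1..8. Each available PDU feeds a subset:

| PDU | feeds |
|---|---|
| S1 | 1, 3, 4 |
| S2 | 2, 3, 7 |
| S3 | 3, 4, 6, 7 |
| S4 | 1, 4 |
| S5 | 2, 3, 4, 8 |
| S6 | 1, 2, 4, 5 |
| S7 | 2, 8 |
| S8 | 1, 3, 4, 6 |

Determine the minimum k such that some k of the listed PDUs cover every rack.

3

S3 and S5 and S6 together: S3 ∪ S5 ∪ S6 = {1, 2, 3, 4, 5, 6, 7, 8} — every rack is covered.
Only S6 contains 5, so S6 is forced; the remaining 4 racks need at least 2 more PDUs (each remaining PDU adds at most 3) — so at least 3 PDUs are needed, and 3 is optimal.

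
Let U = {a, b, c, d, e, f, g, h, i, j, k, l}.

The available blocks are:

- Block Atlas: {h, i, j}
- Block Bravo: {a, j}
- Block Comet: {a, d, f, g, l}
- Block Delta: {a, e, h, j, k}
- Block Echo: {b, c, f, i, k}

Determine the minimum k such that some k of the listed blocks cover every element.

Comet and Delta and Echo together: Comet ∪ Delta ∪ Echo = {a, b, c, d, e, f, g, h, i, j, k, l} — every element is covered.
Each block has at most 5 elements, and 2·5 = 10 < 12 — so at least 3 blocks are needed, and 3 is optimal.

3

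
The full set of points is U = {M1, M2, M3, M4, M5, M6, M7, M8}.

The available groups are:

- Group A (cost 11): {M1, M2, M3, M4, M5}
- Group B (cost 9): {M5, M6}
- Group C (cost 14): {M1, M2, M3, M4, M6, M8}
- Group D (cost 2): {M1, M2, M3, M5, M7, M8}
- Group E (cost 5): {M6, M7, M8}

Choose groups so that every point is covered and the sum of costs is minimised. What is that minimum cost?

16

A, E together cover every point (A ∪ E = {M1, M2, M3, M4, M5, M6, M7, M8}); total cost 11 + 5 = 16.
The greedy pick D, E, A costs 18; no covering selection beats 16.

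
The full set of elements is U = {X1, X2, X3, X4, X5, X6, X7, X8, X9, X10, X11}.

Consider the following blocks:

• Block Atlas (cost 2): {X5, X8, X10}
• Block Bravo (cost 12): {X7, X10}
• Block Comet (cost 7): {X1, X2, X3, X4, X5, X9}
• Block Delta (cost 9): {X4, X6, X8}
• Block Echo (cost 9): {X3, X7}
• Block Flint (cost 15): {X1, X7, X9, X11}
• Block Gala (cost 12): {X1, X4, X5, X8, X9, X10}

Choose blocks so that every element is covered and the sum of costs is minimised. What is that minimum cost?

33

Atlas, Comet, Delta, Flint together cover every element (Atlas ∪ Comet ∪ Delta ∪ Flint = {X1, X2, X3, X4, X5, X6, X7, X8, X9, X10, X11}); total cost 2 + 7 + 9 + 15 = 33.
No covering selection has total cost below 33.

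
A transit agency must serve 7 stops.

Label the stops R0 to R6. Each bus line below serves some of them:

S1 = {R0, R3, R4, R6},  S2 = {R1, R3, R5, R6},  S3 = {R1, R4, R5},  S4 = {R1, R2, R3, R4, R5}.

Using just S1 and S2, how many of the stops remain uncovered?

Union of S1, S2 = {R0, R1, R3, R4, R5, R6}.
Not covered: R2 — 1 stop.

1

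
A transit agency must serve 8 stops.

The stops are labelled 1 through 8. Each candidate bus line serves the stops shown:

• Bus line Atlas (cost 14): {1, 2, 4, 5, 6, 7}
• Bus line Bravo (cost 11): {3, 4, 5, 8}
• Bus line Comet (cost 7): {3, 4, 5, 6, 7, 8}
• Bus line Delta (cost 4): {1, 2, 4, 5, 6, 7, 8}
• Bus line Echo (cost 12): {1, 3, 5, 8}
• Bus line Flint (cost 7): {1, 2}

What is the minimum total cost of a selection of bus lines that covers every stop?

Comet, Delta together cover every stop (Comet ∪ Delta = {1, 2, 3, 4, 5, 6, 7, 8}); total cost 7 + 4 = 11.
No covering selection has total cost below 11.

11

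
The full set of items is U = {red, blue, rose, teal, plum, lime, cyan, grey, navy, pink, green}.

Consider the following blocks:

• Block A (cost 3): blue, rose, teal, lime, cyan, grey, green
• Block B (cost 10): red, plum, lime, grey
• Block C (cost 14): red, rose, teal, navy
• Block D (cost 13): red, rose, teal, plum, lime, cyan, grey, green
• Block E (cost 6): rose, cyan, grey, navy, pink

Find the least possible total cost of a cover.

19

A, B, E together cover every item (A ∪ B ∪ E = {red, blue, rose, teal, plum, lime, cyan, grey, navy, pink, green}); total cost 3 + 10 + 6 = 19.
No covering selection has total cost below 19.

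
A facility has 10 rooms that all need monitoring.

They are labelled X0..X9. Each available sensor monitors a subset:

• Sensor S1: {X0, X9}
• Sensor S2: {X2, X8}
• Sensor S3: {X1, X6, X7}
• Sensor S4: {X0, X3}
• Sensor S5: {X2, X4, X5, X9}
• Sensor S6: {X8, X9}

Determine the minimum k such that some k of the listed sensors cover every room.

Take {S3, S4, S5, S6}. Their union is {X0, X1, X2, X3, X4, X5, X6, X7, X8, X9}, which is all 10 rooms.
No 3 of the 6 sensors cover everything (all 20 combinations miss at least one room), so 4 is optimal.

4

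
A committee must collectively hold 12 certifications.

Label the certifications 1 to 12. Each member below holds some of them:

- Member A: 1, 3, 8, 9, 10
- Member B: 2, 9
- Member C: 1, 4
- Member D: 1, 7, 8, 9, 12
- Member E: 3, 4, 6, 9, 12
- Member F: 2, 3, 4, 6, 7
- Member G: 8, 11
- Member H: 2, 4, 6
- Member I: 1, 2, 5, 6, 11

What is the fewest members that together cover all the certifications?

4

Take {A, E, F, I}. Their union is {1, 2, 3, 4, 5, 6, 7, 8, 9, 10, 11, 12}, which is all 12 certifications.
No 3 of the 9 members cover everything (all 84 combinations miss at least one certification), so 4 is optimal.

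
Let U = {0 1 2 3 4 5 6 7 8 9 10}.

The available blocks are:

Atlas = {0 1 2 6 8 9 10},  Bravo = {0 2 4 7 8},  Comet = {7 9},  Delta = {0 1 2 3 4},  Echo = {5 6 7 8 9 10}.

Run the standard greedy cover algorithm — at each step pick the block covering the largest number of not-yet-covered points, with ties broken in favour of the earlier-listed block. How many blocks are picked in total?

Greedy: pick Atlas (covers 7 new) → pick Bravo (covers 2 new) → pick Delta (covers 1 new) → pick Echo (covers 1 new). Total picks: 4.
(The true minimum cover uses only 2 blocks, so greedy is not optimal here.)

4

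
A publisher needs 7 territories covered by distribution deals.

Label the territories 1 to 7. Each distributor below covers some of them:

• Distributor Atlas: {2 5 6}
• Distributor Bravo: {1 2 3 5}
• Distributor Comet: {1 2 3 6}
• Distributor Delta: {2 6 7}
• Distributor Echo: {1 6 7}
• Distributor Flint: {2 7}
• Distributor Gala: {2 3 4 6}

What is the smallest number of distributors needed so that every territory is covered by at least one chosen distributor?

3

Bravo and Echo and Gala together: Bravo ∪ Echo ∪ Gala = {1, 2, 3, 4, 5, 6, 7} — every territory is covered.
Only Gala contains 4, so Gala is forced; the remaining 3 territories need at least 2 more distributors (each remaining distributor adds at most 2) — so at least 3 distributors are needed, and 3 is optimal.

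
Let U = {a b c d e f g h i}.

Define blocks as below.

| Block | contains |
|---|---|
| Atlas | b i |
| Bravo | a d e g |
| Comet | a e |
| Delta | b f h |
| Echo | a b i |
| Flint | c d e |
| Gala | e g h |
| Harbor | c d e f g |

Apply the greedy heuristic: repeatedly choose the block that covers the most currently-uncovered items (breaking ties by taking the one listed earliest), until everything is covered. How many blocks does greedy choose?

3

Greedy: pick Harbor (covers 5 new) → pick Echo (covers 3 new) → pick Delta (covers 1 new). Total picks: 3.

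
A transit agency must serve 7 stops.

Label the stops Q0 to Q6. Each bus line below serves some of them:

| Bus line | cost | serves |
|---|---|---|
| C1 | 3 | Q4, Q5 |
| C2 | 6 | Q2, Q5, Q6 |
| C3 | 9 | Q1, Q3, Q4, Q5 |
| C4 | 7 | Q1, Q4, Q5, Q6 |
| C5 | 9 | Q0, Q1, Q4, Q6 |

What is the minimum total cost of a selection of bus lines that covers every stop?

24

C2, C3, C5 together cover every stop (C2 ∪ C3 ∪ C5 = {Q0, Q1, Q2, Q3, Q4, Q5, Q6}); total cost 6 + 9 + 9 = 24.
The greedy pick C1, C2, C3, C5 costs 27; no covering selection beats 24.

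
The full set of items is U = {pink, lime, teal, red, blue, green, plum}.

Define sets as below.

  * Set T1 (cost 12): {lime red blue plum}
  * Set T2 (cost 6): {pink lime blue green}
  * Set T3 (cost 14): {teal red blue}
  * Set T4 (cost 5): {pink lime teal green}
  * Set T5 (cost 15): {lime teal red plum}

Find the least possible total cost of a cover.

17

T1, T4 together cover every item (T1 ∪ T4 = {pink, lime, teal, red, blue, green, plum}); total cost 12 + 5 = 17.
No covering selection has total cost below 17.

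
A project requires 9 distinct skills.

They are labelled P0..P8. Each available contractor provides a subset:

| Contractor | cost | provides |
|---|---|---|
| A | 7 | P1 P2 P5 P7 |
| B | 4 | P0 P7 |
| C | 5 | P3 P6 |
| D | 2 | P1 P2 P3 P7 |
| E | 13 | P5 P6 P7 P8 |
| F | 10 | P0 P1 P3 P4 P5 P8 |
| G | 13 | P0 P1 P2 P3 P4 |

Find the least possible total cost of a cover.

17

C, D, F together cover every skill (C ∪ D ∪ F = {P0, P1, P2, P3, P4, P5, P6, P7, P8}); total cost 5 + 2 + 10 = 17.
No covering selection has total cost below 17.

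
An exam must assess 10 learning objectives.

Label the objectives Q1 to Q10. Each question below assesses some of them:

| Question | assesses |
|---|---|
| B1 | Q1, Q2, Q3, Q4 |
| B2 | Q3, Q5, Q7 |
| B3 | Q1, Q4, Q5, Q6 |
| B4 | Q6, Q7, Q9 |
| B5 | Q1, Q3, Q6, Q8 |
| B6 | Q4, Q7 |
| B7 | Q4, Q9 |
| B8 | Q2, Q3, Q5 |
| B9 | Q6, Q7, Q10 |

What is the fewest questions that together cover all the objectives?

4

Take {B5, B7, B8, B9}. Their union is {Q1, Q2, Q3, Q4, Q5, Q6, Q7, Q8, Q9, Q10}, which is all 10 objectives.
Only B5 contains Q8, so B5 is forced; the remaining 6 objectives need at least 3 more questions (each remaining question adds at most 2) — so at least 4 questions are needed, and 4 is optimal.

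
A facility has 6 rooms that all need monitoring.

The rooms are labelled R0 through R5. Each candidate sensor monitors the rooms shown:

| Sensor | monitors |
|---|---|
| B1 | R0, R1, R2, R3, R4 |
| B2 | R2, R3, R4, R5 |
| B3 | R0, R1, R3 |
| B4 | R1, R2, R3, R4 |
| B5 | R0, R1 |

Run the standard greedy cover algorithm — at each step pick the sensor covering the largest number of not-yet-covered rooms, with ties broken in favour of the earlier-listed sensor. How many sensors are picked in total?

Greedy: pick B1 (covers 5 new) → pick B2 (covers 1 new). Total picks: 2.

2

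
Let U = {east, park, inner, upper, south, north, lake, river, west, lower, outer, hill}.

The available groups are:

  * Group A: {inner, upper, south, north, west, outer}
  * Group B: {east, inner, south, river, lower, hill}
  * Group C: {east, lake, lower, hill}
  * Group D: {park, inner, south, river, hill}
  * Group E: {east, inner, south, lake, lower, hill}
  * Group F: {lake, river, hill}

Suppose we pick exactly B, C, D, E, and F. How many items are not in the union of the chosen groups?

Union of B, C, D, E, F = {east, park, inner, south, lake, river, lower, hill}.
Not covered: upper, north, west, outer — 4 items.

4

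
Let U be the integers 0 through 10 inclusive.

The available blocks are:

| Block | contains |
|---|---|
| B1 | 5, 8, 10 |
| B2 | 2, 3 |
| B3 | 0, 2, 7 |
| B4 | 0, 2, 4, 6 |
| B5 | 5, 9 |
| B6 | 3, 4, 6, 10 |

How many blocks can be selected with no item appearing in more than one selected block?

3

B3, B5, B6 are pairwise disjoint (B3={0,2,7}; B5={5,9}; B6={3,4,6,10}).
Every remaining block overlaps one of these, and no 4 of the listed blocks are pairwise disjoint, so 3 is the maximum.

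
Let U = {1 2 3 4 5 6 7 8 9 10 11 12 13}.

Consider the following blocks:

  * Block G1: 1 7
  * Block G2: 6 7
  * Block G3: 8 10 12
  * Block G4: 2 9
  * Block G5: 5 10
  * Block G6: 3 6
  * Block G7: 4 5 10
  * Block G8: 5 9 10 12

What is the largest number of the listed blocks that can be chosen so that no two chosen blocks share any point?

G1, G4, G6, G7 are pairwise disjoint (G1={1,7}; G4={2,9}; G6={3,6}; G7={4,5,10}).
Every remaining block overlaps one of these, and no 5 of the listed blocks are pairwise disjoint, so 4 is the maximum.

4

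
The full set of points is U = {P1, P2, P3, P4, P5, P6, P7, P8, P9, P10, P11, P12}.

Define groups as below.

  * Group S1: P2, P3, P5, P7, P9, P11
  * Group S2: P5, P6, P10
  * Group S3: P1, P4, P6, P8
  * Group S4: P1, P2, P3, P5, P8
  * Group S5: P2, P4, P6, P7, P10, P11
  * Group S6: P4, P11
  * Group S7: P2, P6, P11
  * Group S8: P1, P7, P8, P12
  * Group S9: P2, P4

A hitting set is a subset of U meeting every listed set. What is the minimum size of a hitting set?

The 4 points {P2, P4, P6, P12} hit every group.
No choice of 3 points meets every group, so 4 is the minimum.

4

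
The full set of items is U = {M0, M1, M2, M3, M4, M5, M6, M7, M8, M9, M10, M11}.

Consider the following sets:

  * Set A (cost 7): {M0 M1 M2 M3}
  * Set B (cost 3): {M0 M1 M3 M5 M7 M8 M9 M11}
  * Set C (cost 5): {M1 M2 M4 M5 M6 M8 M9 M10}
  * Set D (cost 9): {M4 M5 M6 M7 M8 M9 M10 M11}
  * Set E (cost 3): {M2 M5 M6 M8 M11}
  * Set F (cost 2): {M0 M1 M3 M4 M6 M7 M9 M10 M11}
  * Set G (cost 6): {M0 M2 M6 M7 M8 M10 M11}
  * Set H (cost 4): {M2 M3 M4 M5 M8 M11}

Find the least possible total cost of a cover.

E, F together cover every item (E ∪ F = {M0, M1, M2, M3, M4, M5, M6, M7, M8, M9, M10, M11}); total cost 3 + 2 = 5.
No covering selection has total cost below 5.

5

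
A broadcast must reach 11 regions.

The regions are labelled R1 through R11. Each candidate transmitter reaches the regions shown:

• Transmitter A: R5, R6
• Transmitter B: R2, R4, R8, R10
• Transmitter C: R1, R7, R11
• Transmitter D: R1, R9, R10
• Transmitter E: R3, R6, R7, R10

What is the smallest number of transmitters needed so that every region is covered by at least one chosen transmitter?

A and B and C and D and E together: A ∪ B ∪ C ∪ D ∪ E = {R1, R2, R3, R4, R5, R6, R7, R8, R9, R10, R11} — every region is covered.
No 4 of the 5 transmitters cover everything (all 5 combinations miss at least one region), so 5 is optimal.

5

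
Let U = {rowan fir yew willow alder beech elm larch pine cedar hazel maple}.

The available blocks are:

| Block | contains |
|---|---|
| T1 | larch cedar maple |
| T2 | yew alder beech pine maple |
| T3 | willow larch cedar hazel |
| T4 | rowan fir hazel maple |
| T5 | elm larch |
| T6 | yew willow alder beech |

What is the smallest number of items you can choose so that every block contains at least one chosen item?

3

The 3 items {fir, alder, larch} hit every block.
The blocks T4, T5, T6 are pairwise disjoint, so any hitting set needs a separate item for each — at least 3. Hence 3 is optimal.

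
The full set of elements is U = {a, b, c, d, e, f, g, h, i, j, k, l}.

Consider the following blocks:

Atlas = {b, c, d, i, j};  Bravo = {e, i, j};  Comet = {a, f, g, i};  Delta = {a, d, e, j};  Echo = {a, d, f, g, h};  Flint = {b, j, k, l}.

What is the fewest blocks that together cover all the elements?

4

Atlas, Bravo, Echo, and Flint cover everything between them: the union {a, b, c, d, e, f, g, h, i, j, k, l} is all of U.
No 3 of the 6 blocks cover everything (all 20 combinations miss at least one element), so 4 is optimal.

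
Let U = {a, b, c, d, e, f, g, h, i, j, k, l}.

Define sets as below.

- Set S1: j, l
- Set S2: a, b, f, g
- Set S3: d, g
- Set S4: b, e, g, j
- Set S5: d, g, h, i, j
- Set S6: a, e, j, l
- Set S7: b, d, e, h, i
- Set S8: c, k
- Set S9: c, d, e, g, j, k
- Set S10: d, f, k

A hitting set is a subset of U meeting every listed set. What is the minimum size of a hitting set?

4

Take T = {d, g, k, l}. Each listed set contains at least one of these, so T is a hitting set of size 4.
No choice of 3 elements meets every set, so 4 is the minimum.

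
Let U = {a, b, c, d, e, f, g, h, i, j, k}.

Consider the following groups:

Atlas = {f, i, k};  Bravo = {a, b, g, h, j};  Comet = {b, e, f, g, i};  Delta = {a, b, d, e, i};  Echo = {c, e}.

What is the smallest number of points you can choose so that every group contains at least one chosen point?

The 3 points {b, c, i} hit every group.
The groups Atlas, Bravo, Echo are pairwise disjoint, so any hitting set needs a separate point for each — at least 3. Hence 3 is optimal.

3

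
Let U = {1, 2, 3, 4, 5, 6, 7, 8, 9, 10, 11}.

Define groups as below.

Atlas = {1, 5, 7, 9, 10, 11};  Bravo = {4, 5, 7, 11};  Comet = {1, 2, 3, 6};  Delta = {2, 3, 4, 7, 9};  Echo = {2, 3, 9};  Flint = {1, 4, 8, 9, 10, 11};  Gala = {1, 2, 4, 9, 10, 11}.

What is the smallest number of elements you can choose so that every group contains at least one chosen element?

Take H = {2, 11}. Each listed group contains at least one of these, so H is a hitting set of size 2.
The groups Bravo, Echo are pairwise disjoint, so any hitting set needs a separate element for each — at least 2. Hence 2 is optimal.

2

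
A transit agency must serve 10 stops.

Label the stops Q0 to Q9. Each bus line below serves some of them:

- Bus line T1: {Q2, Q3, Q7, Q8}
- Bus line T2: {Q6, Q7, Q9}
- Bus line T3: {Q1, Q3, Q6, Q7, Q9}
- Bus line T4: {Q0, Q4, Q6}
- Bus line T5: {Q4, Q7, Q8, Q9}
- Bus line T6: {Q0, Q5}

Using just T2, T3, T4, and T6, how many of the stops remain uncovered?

2

Union of T2, T3, T4, T6 = {Q0, Q1, Q3, Q4, Q5, Q6, Q7, Q9}.
Not covered: Q2, Q8 — 2 stops.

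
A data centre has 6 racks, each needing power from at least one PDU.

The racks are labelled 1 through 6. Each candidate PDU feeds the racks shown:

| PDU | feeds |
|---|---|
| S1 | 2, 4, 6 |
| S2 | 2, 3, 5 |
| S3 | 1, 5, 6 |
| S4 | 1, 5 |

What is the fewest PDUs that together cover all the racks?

Take {S1, S2, S3}. Their union is {1, 2, 3, 4, 5, 6}, which is all 6 racks.
Only S2 contains 3, so S2 is forced; the remaining 3 racks need at least 2 more PDUs (each remaining PDU adds at most 2) — so at least 3 PDUs are needed, and 3 is optimal.

3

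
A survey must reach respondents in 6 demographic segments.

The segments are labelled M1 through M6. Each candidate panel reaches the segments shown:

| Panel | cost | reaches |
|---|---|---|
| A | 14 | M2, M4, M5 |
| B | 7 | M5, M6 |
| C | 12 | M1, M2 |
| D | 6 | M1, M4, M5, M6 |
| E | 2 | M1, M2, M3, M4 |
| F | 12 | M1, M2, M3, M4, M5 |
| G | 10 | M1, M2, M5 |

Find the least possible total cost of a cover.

D, E together cover every segment (D ∪ E = {M1, M2, M3, M4, M5, M6}); total cost 6 + 2 = 8.
No covering selection has total cost below 8.

8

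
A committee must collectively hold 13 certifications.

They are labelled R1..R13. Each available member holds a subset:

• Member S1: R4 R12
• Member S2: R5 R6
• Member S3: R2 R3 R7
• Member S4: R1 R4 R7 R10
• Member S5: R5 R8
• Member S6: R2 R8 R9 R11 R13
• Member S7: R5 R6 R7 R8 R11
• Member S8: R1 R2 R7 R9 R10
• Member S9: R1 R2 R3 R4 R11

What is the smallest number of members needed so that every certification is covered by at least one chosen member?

Take {S1, S2, S6, S8, S9}. Their union is {R1, R2, R3, R4, R5, R6, R7, R8, R9, R10, R11, R12, R13}, which is all 13 certifications.
No 4 of the 9 members cover everything (all 126 combinations miss at least one certification), so 5 is optimal.

5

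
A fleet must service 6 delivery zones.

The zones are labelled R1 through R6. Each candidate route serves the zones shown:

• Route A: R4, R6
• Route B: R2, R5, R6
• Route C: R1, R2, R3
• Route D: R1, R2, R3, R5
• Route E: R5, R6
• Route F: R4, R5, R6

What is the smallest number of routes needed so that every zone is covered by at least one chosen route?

C and F together: C ∪ F = {R1, R2, R3, R4, R5, R6} — every zone is covered.
No single route has all 6 zones (the largest, D, has 4), so 2 is optimal.

2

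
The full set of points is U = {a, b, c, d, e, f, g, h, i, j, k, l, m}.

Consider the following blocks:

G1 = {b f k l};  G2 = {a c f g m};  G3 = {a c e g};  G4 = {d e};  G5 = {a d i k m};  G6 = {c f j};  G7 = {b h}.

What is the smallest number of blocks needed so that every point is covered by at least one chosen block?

G1, G3, G5, G6, and G7 cover everything between them: the union {a, b, c, d, e, f, g, h, i, j, k, l, m} is all of U.
No 4 of the 7 blocks cover everything (all 35 combinations miss at least one point), so 5 is optimal.

5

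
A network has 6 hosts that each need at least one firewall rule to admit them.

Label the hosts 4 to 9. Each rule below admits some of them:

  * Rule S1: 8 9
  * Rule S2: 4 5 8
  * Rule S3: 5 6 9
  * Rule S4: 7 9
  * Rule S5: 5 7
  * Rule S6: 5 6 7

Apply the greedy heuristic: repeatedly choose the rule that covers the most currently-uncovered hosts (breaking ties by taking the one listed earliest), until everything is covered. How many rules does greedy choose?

Greedy: pick S2 (covers 3 new) → pick S3 (covers 2 new) → pick S4 (covers 1 new). Total picks: 3.

3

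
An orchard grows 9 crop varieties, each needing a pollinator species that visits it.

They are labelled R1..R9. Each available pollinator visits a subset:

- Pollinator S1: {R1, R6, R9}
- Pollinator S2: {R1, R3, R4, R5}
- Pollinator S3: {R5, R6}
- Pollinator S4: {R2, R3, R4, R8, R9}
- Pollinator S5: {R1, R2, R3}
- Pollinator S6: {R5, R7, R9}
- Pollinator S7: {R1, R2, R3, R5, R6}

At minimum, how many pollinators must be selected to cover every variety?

3

S4 and S6 and S7 together: S4 ∪ S6 ∪ S7 = {R1, R2, R3, R4, R5, R6, R7, R8, R9} — every variety is covered.
Only S6 contains R7, so S6 is forced; the remaining 6 varieties need at least 2 more pollinators (each remaining pollinator adds at most 4) — so at least 3 pollinators are needed, and 3 is optimal.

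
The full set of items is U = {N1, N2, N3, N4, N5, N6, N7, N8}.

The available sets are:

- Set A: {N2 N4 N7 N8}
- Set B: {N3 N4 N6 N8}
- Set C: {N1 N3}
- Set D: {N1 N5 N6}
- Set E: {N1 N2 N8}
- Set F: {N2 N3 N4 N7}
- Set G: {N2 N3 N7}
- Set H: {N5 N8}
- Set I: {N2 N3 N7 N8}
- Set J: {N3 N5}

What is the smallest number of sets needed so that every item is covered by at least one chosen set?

A and C and D together: A ∪ C ∪ D = {N1, N2, N3, N4, N5, N6, N7, N8} — every item is covered.
No 2 of the 10 sets cover everything (all 45 combinations miss at least one item), so 3 is optimal.

3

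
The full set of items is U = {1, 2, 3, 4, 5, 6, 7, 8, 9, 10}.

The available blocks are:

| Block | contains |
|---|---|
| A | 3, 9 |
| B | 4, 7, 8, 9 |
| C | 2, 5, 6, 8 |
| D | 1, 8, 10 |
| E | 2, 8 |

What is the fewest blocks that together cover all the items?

A, B, C, and D cover everything between them: the union {1, 2, 3, 4, 5, 6, 7, 8, 9, 10} is all of U.
Only D contains 1, so D is forced; the remaining 7 items need at least 3 more blocks (each remaining block adds at most 3) — so at least 4 blocks are needed, and 4 is optimal.

4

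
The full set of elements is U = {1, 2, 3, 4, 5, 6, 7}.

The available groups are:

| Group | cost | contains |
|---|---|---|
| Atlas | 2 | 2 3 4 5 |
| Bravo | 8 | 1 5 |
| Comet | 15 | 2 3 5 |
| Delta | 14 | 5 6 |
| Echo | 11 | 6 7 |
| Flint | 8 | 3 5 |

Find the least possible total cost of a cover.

Atlas, Bravo, Echo together cover every element (Atlas ∪ Bravo ∪ Echo = {1, 2, 3, 4, 5, 6, 7}); total cost 2 + 8 + 11 = 21.
No covering selection has total cost below 21.

21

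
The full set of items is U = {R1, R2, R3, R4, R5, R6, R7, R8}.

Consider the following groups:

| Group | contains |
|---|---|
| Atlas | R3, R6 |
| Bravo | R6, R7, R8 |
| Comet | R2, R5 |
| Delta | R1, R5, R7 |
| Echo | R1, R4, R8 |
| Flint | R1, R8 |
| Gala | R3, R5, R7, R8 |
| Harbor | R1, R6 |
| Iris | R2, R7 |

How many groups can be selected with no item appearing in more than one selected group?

Atlas, Echo, Iris are pairwise disjoint (Atlas={R3,R6}; Echo={R1,R4,R8}; Iris={R2,R7}).
Every remaining group overlaps one of these, and no 4 of the listed groups are pairwise disjoint, so 3 is the maximum.

3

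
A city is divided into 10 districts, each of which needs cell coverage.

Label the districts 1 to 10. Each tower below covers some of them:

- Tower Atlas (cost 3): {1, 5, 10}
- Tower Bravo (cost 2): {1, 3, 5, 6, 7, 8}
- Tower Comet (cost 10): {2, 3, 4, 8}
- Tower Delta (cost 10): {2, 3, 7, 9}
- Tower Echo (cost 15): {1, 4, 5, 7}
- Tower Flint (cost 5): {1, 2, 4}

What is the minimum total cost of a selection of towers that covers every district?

Atlas, Bravo, Delta, Flint together cover every district (Atlas ∪ Bravo ∪ Delta ∪ Flint = {1, 2, 3, 4, 5, 6, 7, 8, 9, 10}); total cost 3 + 2 + 10 + 5 = 20.
No covering selection has total cost below 20.

20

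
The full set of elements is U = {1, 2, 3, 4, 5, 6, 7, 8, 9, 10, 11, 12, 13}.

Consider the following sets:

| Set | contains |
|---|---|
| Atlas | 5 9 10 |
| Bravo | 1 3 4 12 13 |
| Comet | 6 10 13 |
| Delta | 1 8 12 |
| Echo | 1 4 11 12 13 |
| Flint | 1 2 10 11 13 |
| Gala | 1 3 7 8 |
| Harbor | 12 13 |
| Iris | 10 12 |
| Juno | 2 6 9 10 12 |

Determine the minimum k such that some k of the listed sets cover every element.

4

Atlas and Echo and Gala and Juno together: Atlas ∪ Echo ∪ Gala ∪ Juno = {1, 2, 3, 4, 5, 6, 7, 8, 9, 10, 11, 12, 13} — every element is covered.
No 3 of the 10 sets cover everything (all 120 combinations miss at least one element), so 4 is optimal.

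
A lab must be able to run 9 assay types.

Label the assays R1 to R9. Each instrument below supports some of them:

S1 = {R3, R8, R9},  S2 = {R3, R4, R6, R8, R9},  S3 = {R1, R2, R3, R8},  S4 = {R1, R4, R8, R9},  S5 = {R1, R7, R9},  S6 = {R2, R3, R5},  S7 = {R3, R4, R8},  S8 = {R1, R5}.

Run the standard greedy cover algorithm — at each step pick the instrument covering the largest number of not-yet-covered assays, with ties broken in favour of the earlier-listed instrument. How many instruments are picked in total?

4

Greedy: pick S2 (covers 5 new) → pick S3 (covers 2 new) → pick S5 (covers 1 new) → pick S6 (covers 1 new). Total picks: 4.
(The true minimum cover uses only 3 instruments, so greedy is not optimal here.)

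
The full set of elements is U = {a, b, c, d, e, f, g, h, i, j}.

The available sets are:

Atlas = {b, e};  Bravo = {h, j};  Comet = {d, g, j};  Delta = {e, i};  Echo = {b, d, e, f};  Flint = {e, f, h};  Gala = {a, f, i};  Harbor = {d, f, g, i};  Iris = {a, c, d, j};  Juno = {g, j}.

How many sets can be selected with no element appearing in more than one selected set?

Atlas, Comet, Gala are pairwise disjoint (Atlas={b,e}; Comet={d,g,j}; Gala={a,f,i}).
Every remaining set overlaps one of these, and no 4 of the listed sets are pairwise disjoint, so 3 is the maximum.

3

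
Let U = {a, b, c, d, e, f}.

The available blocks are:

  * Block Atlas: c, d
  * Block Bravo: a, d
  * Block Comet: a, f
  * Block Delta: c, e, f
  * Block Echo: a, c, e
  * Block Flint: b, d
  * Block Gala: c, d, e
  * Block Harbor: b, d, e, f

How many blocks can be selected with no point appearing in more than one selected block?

2

Comet, Gala are pairwise disjoint (Comet={a,f}; Gala={c,d,e}).
Every remaining block overlaps one of these, and no 3 of the listed blocks are pairwise disjoint, so 2 is the maximum.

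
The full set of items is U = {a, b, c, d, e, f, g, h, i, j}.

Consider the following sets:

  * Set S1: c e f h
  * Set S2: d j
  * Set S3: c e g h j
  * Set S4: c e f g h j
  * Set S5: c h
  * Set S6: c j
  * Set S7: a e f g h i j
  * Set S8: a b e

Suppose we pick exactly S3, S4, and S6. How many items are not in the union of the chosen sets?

Union of S3, S4, S6 = {c, e, f, g, h, j}.
Not covered: a, b, d, i — 4 items.

4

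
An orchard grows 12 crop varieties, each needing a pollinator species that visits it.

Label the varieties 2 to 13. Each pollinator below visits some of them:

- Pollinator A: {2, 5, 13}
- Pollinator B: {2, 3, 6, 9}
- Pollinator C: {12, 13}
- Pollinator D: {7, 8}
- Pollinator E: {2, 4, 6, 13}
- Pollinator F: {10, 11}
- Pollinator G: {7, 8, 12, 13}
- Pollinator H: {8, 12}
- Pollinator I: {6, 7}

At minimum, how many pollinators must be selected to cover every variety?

5

A and B and E and F and G together: A ∪ B ∪ E ∪ F ∪ G = {2, 3, 4, 5, 6, 7, 8, 9, 10, 11, 12, 13} — every variety is covered.
No 4 of the 9 pollinators cover everything (all 126 combinations miss at least one variety), so 5 is optimal.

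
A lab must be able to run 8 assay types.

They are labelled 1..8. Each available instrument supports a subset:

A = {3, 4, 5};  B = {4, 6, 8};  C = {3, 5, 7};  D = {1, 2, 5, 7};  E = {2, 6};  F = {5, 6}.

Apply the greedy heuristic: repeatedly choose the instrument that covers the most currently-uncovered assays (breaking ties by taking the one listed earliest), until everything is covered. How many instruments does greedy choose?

3

Greedy: pick D (covers 4 new) → pick B (covers 3 new) → pick A (covers 1 new). Total picks: 3.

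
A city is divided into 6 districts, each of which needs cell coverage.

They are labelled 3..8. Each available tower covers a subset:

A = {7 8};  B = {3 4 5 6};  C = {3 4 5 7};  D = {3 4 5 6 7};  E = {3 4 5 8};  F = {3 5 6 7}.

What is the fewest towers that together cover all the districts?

D and E together: D ∪ E = {3, 4, 5, 6, 7, 8} — every district is covered.
No single tower has all 6 districts (the largest, D, has 5), so 2 is optimal.

2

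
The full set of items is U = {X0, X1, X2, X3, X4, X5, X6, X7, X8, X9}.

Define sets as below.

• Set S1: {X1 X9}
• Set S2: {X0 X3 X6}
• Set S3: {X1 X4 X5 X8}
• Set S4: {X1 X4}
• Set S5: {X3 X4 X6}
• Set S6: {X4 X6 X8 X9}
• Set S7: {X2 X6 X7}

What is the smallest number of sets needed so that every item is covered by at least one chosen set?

4

Take {S1, S2, S3, S7}. Their union is {X0, X1, X2, X3, X4, X5, X6, X7, X8, X9}, which is all 10 items.
No 3 of the 7 sets cover everything (all 35 combinations miss at least one item), so 4 is optimal.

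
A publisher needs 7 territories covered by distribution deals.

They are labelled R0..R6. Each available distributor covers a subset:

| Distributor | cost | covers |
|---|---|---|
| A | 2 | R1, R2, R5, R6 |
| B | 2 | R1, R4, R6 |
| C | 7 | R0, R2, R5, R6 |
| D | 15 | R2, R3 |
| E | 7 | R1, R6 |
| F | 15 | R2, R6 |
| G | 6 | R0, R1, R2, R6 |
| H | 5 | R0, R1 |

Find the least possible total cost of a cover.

24

A, B, D, H together cover every territory (A ∪ B ∪ D ∪ H = {R0, R1, R2, R3, R4, R5, R6}); total cost 2 + 2 + 15 + 5 = 24.
No covering selection has total cost below 24.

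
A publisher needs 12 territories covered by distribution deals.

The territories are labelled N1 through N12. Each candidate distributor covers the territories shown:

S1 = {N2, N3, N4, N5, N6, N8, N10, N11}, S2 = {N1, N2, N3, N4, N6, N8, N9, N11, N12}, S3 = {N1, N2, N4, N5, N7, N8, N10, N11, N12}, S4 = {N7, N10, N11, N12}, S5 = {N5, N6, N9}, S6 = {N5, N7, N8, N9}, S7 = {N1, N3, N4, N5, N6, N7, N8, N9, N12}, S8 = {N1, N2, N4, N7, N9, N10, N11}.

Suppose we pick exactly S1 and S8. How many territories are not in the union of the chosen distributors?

Union of S1, S8 = {N1, N2, N3, N4, N5, N6, N7, N8, N9, N10, N11}.
Not covered: N12 — 1 territory.

1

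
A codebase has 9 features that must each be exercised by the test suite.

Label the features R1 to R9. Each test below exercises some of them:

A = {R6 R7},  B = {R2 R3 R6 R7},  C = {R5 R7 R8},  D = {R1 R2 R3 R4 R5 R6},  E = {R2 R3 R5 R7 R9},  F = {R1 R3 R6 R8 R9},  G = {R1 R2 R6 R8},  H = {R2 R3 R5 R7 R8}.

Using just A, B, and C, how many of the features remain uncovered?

Union of A, B, C = {R2, R3, R5, R6, R7, R8}.
Not covered: R1, R4, R9 — 3 features.

3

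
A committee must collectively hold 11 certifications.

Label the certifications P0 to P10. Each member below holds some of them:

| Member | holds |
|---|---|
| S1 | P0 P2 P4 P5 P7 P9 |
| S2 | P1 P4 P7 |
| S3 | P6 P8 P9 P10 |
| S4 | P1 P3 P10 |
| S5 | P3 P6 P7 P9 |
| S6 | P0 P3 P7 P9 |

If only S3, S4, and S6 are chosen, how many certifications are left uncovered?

3

Union of S3, S4, S6 = {P0, P1, P3, P6, P7, P8, P9, P10}.
Not covered: P2, P4, P5 — 3 certifications.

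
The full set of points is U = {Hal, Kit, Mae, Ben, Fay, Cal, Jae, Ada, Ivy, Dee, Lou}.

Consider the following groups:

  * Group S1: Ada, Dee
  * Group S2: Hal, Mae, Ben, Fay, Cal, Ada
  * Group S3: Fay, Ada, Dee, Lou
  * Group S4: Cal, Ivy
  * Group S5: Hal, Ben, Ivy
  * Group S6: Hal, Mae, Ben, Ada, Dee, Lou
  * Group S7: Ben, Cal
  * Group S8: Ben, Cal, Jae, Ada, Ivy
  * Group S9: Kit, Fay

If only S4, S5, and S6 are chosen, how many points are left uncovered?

Union of S4, S5, S6 = {Hal, Mae, Ben, Cal, Ada, Ivy, Dee, Lou}.
Not covered: Kit, Fay, Jae — 3 points.

3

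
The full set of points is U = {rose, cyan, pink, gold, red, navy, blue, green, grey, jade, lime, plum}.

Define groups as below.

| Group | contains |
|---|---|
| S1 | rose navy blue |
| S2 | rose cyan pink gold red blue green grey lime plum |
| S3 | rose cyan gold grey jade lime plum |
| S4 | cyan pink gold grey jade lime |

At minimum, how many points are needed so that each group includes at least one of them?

2

The 2 points {rose, gold} hit every group.
The groups S1, S4 are pairwise disjoint, so any hitting set needs a separate point for each — at least 2. Hence 2 is optimal.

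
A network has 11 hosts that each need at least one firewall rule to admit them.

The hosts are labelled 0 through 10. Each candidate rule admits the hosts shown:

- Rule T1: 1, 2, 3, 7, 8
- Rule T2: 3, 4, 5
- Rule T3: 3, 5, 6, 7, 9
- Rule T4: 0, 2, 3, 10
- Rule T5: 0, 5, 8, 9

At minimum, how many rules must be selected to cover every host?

4

T1 and T2 and T3 and T4 together: T1 ∪ T2 ∪ T3 ∪ T4 = {0, 1, 2, 3, 4, 5, 6, 7, 8, 9, 10} — every host is covered.
No 3 of the 5 rules cover everything (all 10 combinations miss at least one host), so 4 is optimal.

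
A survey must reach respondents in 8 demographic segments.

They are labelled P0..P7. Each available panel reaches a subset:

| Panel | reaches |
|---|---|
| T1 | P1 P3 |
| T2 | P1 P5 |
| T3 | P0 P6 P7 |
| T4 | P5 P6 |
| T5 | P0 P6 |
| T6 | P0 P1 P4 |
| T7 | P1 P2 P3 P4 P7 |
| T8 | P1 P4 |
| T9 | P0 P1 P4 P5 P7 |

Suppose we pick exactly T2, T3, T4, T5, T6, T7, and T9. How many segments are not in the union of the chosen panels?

0

Union of T2, T3, T4, T5, T6, T7, T9 = {P0, P1, P2, P3, P4, P5, P6, P7} — that's every segment, so 0 are uncovered.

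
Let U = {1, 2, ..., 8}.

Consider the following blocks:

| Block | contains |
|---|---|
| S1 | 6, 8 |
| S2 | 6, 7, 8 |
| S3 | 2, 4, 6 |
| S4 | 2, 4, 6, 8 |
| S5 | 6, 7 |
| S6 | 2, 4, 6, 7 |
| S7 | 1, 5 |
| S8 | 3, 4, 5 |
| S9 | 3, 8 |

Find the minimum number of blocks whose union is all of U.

Take {S6, S7, S9}. Their union is {1, 2, 3, 4, 5, 6, 7, 8}, which is all 8 items.
Only S7 contains 1, so S7 is forced; the remaining 6 items need at least 2 more blocks (each remaining block adds at most 4) — so at least 3 blocks are needed, and 3 is optimal.

3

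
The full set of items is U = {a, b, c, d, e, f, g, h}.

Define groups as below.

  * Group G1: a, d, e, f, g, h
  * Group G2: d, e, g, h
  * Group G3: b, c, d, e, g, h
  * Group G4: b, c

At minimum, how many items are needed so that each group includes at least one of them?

The 2 items {b, e} hit every group.
The groups G1, G4 are pairwise disjoint, so any hitting set needs a separate item for each — at least 2. Hence 2 is optimal.

2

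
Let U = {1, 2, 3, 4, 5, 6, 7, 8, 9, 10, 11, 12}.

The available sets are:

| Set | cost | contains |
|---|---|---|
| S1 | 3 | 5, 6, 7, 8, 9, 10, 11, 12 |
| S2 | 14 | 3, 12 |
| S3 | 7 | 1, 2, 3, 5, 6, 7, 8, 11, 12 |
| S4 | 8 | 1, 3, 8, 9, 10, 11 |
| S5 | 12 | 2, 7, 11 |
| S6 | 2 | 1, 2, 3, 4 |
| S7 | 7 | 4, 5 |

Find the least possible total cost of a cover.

5

S1, S6 together cover every element (S1 ∪ S6 = {1, 2, 3, 4, 5, 6, 7, 8, 9, 10, 11, 12}); total cost 3 + 2 = 5.
No covering selection has total cost below 5.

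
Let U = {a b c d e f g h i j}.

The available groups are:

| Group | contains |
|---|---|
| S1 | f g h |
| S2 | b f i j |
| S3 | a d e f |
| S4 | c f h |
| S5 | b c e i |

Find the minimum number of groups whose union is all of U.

4

S1 and S2 and S3 and S5 together: S1 ∪ S2 ∪ S3 ∪ S5 = {a, b, c, d, e, f, g, h, i, j} — every point is covered.
No 3 of the 5 groups cover everything (all 10 combinations miss at least one point), so 4 is optimal.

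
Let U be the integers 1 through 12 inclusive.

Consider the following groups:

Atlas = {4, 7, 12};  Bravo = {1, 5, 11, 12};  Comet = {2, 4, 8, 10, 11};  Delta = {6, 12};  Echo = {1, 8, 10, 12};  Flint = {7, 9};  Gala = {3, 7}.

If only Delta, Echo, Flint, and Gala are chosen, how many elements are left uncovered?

Union of Delta, Echo, Flint, Gala = {1, 3, 6, 7, 8, 9, 10, 12}.
Not covered: 2, 4, 5, 11 — 4 elements.

4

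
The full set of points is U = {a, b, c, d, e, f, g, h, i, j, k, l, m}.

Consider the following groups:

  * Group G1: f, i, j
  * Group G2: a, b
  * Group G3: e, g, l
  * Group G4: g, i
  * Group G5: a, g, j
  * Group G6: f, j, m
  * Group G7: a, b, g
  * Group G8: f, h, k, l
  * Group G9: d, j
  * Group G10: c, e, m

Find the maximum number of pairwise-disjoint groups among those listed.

G2, G4, G8, G9, G10 are pairwise disjoint (G2={a,b}; G4={g,i}; G8={f,h,k,l}; G9={d,j}; G10={c,e,m}).
Every remaining group overlaps one of these, and no 6 of the listed groups are pairwise disjoint, so 5 is the maximum.

5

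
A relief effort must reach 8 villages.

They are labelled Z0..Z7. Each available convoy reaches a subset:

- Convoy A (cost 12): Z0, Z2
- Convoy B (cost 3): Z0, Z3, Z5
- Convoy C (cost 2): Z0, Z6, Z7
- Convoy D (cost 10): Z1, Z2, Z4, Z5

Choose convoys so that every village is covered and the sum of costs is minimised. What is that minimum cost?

B, C, D together cover every village (B ∪ C ∪ D = {Z0, Z1, Z2, Z3, Z4, Z5, Z6, Z7}); total cost 3 + 2 + 10 = 15.
No covering selection has total cost below 15.

15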